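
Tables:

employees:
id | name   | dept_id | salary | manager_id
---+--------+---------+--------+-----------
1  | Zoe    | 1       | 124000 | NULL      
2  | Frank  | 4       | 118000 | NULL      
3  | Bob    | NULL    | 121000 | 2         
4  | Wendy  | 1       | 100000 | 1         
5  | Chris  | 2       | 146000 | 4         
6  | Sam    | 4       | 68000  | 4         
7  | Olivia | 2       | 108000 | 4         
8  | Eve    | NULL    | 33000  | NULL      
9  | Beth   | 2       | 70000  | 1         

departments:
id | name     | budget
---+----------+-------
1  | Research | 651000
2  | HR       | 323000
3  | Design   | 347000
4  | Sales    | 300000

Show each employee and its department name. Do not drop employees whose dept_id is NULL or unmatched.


LEFT JOIN keeps every row from employees (the left table); where dept_id has no match in departments, the department columns become NULL. Walk through each employee:
  - employee 1 (Zoe): dept_id=1 -> matches Research
  - employee 2 (Frank): dept_id=4 -> matches Sales
  - employee 3 (Bob): dept_id=NULL, no match -> kept with NULL
  - employee 4 (Wendy): dept_id=1 -> matches Research
  - employee 5 (Chris): dept_id=2 -> matches HR
  - employee 6 (Sam): dept_id=4 -> matches Sales
  - employee 7 (Olivia): dept_id=2 -> matches HR
  - employee 8 (Eve): dept_id=NULL, no match -> kept with NULL
  - employee 9 (Beth): dept_id=2 -> matches HR
All 9 rows appear; 2 have NULL department.

SQL:
SELECT a.name, b.name AS department
FROM employees a
LEFT JOIN departments b ON a.dept_id = b.id

Result:
name   | department
-------+-----------
Zoe    | Research  
Frank  | Sales     
Bob    | NULL      
Wendy  | Research  
Chris  | HR        
Sam    | Sales     
Olivia | HR        
Eve    | NULL      
Beth   | HR        


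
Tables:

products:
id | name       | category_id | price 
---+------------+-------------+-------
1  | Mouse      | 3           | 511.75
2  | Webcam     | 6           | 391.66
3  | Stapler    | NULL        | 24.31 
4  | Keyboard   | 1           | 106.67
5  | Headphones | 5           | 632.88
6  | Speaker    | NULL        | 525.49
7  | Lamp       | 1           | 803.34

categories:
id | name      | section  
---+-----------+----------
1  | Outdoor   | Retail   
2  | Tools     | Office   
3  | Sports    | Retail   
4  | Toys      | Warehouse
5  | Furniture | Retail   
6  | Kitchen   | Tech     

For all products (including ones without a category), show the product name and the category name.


LEFT JOIN keeps every row from products (the left table); where category_id has no match in categories, the category columns become NULL. Walk through each product:
  - product 1 (Mouse): category_id=3 -> matches Sports
  - product 2 (Webcam): category_id=6 -> matches Kitchen
  - product 3 (Stapler): category_id=NULL, no match -> kept with NULL
  - product 4 (Keyboard): category_id=1 -> matches Outdoor
  - product 5 (Headphones): category_id=5 -> matches Furniture
  - product 6 (Speaker): category_id=NULL, no match -> kept with NULL
  - product 7 (Lamp): category_id=1 -> matches Outdoor
All 7 rows appear; 2 have NULL category.

SQL:
SELECT a.name, b.name AS category
FROM products a
LEFT JOIN categories b ON a.category_id = b.id

Result:
name       | category 
-----------+----------
Mouse      | Sports   
Webcam     | Kitchen  
Stapler    | NULL     
Keyboard   | Outdoor  
Headphones | Furniture
Speaker    | NULL     
Lamp       | Outdoor  


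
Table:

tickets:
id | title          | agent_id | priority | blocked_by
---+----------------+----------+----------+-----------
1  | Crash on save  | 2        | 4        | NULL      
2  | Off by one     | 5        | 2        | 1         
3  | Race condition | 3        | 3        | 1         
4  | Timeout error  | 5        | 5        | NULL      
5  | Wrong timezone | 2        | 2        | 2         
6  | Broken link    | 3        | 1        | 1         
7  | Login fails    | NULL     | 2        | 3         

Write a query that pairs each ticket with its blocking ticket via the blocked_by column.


This is a self-join: tickets is joined to a second copy of itself, matching each row's blocked_by to another row's id. Use LEFT JOIN so rows with blocked_by=NULL are kept.
  - ticket 1 (Crash on save): blocked_by=NULL -> NULL
  - ticket 2 (Off by one): blocked_by=1 -> Crash on save
  - ticket 3 (Race condition): blocked_by=1 -> Crash on save
  - ticket 4 (Timeout error): blocked_by=NULL -> NULL
  - ticket 5 (Wrong timezone): blocked_by=2 -> Off by one
  - ticket 6 (Broken link): blocked_by=1 -> Crash on save
  - ticket 7 (Login fails): blocked_by=3 -> Race condition

SQL:
SELECT a.title AS item, b.title AS blocked_by
FROM tickets a
LEFT JOIN tickets b ON a.blocked_by = b.id

Result:
item           | blocked_by    
---------------+---------------
Crash on save  | NULL          
Off by one     | Crash on save 
Race condition | Crash on save 
Timeout error  | NULL          
Wrong timezone | Off by one    
Broken link    | Crash on save 
Login fails    | Race condition


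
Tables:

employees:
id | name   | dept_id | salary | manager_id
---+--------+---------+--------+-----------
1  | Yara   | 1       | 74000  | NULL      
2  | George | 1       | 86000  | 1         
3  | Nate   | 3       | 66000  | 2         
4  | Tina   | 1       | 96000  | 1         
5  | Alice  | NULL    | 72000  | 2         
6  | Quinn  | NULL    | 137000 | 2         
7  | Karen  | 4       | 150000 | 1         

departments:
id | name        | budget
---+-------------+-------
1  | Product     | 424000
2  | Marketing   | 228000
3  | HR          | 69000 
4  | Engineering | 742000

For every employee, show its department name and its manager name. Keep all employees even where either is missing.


Two LEFT JOINs from the same base table employees: one to departments via dept_id, one to employees itself via manager_id. Both are LEFT so every employee is preserved.
Match against departments:
  - employee 1 (Yara): dept_id=1 -> matches Product
  - employee 2 (George): dept_id=1 -> matches Product
  - employee 3 (Nate): dept_id=3 -> matches HR
  - employee 4 (Tina): dept_id=1 -> matches Product
  - employee 5 (Alice): dept_id=NULL, no match -> kept with NULL
  - employee 6 (Quinn): dept_id=NULL, no match -> kept with NULL
  - employee 7 (Karen): dept_id=4 -> matches Engineering
Match against employees (self):
  - employee 1 (Yara): manager_id=NULL -> NULL
  - employee 2 (George): manager_id=1 -> Yara
  - employee 3 (Nate): manager_id=2 -> George
  - employee 4 (Tina): manager_id=1 -> Yara
  - employee 5 (Alice): manager_id=2 -> George
  - employee 6 (Quinn): manager_id=2 -> George
  - employee 7 (Karen): manager_id=1 -> Yara

SQL:
SELECT a.name, b.name AS department, c.name AS manager
FROM employees a
LEFT JOIN departments b ON a.dept_id = b.id
LEFT JOIN employees c ON a.manager_id = c.id

Result:
name   | department  | manager
-------+-------------+--------
Yara   | Product     | NULL   
George | Product     | Yara   
Nate   | HR          | George 
Tina   | Product     | Yara   
Alice  | NULL        | George 
Quinn  | NULL        | George 
Karen  | Engineering | Yara   


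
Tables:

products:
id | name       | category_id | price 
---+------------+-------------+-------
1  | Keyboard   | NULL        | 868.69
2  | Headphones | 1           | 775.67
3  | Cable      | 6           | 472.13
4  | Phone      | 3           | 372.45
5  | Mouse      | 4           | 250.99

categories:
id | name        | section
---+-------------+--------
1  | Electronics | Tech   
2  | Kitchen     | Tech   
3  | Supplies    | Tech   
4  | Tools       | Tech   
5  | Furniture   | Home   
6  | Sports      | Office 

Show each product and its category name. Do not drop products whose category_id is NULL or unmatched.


LEFT JOIN keeps every row from products (the left table); where category_id has no match in categories, the category columns become NULL. Walk through each product:
  - product 1 (Keyboard): category_id=NULL, no match -> kept with NULL
  - product 2 (Headphones): category_id=1 -> matches Electronics
  - product 3 (Cable): category_id=6 -> matches Sports
  - product 4 (Phone): category_id=3 -> matches Supplies
  - product 5 (Mouse): category_id=4 -> matches Tools
All 5 rows appear; 1 has NULL category.

SQL:
SELECT a.name, b.name AS category
FROM products a
LEFT JOIN categories b ON a.category_id = b.id

Result:
name       | category   
-----------+------------
Keyboard   | NULL       
Headphones | Electronics
Cable      | Sports     
Phone      | Supplies   
Mouse      | Tools      


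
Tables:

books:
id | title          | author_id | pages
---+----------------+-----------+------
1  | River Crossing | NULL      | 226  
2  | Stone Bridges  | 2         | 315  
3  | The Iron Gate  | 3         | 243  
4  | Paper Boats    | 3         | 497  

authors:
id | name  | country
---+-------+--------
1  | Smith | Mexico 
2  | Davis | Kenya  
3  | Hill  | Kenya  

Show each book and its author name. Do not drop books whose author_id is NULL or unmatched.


LEFT JOIN keeps every row from books (the left table); where author_id has no match in authors, the author columns become NULL. Walk through each book:
  - book 1 (River Crossing): author_id=NULL, no match -> kept with NULL
  - book 2 (Stone Bridges): author_id=2 -> matches Davis
  - book 3 (The Iron Gate): author_id=3 -> matches Hill
  - book 4 (Paper Boats): author_id=3 -> matches Hill
All 4 rows appear; 1 has NULL author.

SQL:
SELECT a.title, b.name AS author
FROM books a
LEFT JOIN authors b ON a.author_id = b.id

Result:
title          | author
---------------+-------
River Crossing | NULL  
Stone Bridges  | Davis 
The Iron Gate  | Hill  
Paper Boats    | Hill  


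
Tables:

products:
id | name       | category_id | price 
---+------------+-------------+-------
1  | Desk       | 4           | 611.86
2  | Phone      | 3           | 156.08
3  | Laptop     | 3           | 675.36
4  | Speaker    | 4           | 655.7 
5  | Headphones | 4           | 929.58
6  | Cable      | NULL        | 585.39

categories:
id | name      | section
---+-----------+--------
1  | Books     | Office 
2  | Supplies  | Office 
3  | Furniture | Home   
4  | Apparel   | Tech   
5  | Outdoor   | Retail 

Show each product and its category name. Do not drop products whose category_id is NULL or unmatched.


LEFT JOIN keeps every row from products (the left table); where category_id has no match in categories, the category columns become NULL. Walk through each product:
  - product 1 (Desk): category_id=4 -> matches Apparel
  - product 2 (Phone): category_id=3 -> matches Furniture
  - product 3 (Laptop): category_id=3 -> matches Furniture
  - product 4 (Speaker): category_id=4 -> matches Apparel
  - product 5 (Headphones): category_id=4 -> matches Apparel
  - product 6 (Cable): category_id=NULL, no match -> kept with NULL
All 6 rows appear; 1 has NULL category.

SQL:
SELECT a.name, b.name AS category
FROM products a
LEFT JOIN categories b ON a.category_id = b.id

Result:
name       | category 
-----------+----------
Desk       | Apparel  
Phone      | Furniture
Laptop     | Furniture
Speaker    | Apparel  
Headphones | Apparel  
Cable      | NULL     


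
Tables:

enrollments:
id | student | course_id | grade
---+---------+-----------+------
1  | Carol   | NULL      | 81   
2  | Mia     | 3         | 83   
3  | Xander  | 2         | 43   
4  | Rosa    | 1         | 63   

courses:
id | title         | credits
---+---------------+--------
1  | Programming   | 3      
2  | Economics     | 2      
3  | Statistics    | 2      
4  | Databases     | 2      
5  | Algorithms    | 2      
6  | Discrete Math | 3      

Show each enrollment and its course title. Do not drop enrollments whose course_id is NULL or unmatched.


LEFT JOIN keeps every row from enrollments (the left table); where course_id has no match in courses, the course columns become NULL. Walk through each enrollment:
  - enrollment 1 (Carol): course_id=NULL, no match -> kept with NULL
  - enrollment 2 (Mia): course_id=3 -> matches Statistics
  - enrollment 3 (Xander): course_id=2 -> matches Economics
  - enrollment 4 (Rosa): course_id=1 -> matches Programming
All 4 rows appear; 1 has NULL course.

SQL:
SELECT a.student, b.title AS course
FROM enrollments a
LEFT JOIN courses b ON a.course_id = b.id

Result:
student | course     
--------+------------
Carol   | NULL       
Mia     | Statistics 
Xander  | Economics  
Rosa    | Programming


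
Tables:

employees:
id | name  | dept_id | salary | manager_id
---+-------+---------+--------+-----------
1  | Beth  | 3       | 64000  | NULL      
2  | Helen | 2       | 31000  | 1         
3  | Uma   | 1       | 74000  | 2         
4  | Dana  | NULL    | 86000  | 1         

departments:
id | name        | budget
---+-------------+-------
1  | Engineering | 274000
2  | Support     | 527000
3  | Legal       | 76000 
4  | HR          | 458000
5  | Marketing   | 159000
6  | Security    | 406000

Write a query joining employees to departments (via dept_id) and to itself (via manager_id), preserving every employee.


Two LEFT JOINs from the same base table employees: one to departments via dept_id, one to employees itself via manager_id. Both are LEFT so every employee is preserved.
Match against departments:
  - employee 1 (Beth): dept_id=3 -> matches Legal
  - employee 2 (Helen): dept_id=2 -> matches Support
  - employee 3 (Uma): dept_id=1 -> matches Engineering
  - employee 4 (Dana): dept_id=NULL, no match -> kept with NULL
Match against employees (self):
  - employee 1 (Beth): manager_id=NULL -> NULL
  - employee 2 (Helen): manager_id=1 -> Beth
  - employee 3 (Uma): manager_id=2 -> Helen
  - employee 4 (Dana): manager_id=1 -> Beth

SQL:
SELECT a.name, b.name AS department, c.name AS manager
FROM employees a
LEFT JOIN departments b ON a.dept_id = b.id
LEFT JOIN employees c ON a.manager_id = c.id

Result:
name  | department  | manager
------+-------------+--------
Beth  | Legal       | NULL   
Helen | Support     | Beth   
Uma   | Engineering | Helen  
Dana  | NULL        | Beth   


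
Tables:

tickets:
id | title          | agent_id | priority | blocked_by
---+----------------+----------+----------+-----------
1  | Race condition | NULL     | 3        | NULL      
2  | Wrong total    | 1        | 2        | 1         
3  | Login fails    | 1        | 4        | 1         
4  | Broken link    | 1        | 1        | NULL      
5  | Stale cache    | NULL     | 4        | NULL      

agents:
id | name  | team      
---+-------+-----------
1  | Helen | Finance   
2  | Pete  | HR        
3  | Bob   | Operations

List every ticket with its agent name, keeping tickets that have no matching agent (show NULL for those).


LEFT JOIN keeps every row from tickets (the left table); where agent_id has no match in agents, the agent columns become NULL. Walk through each ticket:
  - ticket 1 (Race condition): agent_id=NULL, no match -> kept with NULL
  - ticket 2 (Wrong total): agent_id=1 -> matches Helen
  - ticket 3 (Login fails): agent_id=1 -> matches Helen
  - ticket 4 (Broken link): agent_id=1 -> matches Helen
  - ticket 5 (Stale cache): agent_id=NULL, no match -> kept with NULL
All 5 rows appear; 2 have NULL agent.

SQL:
SELECT a.title, b.name AS agent
FROM tickets a
LEFT JOIN agents b ON a.agent_id = b.id

Result:
title          | agent
---------------+------
Race condition | NULL 
Wrong total    | Helen
Login fails    | Helen
Broken link    | Helen
Stale cache    | NULL 


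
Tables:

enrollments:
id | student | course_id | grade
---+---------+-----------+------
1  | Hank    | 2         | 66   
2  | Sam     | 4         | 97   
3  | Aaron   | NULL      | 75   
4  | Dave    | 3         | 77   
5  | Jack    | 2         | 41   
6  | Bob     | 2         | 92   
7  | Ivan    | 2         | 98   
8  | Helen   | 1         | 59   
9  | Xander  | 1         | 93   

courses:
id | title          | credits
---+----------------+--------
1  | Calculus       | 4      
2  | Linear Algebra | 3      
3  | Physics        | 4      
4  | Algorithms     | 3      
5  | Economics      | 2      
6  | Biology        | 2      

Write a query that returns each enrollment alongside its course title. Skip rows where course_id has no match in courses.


INNER JOIN keeps only enrollments rows whose course_id matches an id in courses. Walk through each enrollment:
  - enrollment 1 (Hank): course_id=2 -> matches Linear Algebra
  - enrollment 2 (Sam): course_id=4 -> matches Algorithms
  - enrollment 3 (Aaron): course_id=NULL, no match -> dropped
  - enrollment 4 (Dave): course_id=3 -> matches Physics
  - enrollment 5 (Jack): course_id=2 -> matches Linear Algebra
  - enrollment 6 (Bob): course_id=2 -> matches Linear Algebra
  - enrollment 7 (Ivan): course_id=2 -> matches Linear Algebra
  - enrollment 8 (Helen): course_id=1 -> matches Calculus
  - enrollment 9 (Xander): course_id=1 -> matches Calculus
So 1 of 9 rows is dropped.

SQL:
SELECT a.student, b.title AS course
FROM enrollments a
INNER JOIN courses b ON a.course_id = b.id

Result:
student | course        
--------+---------------
Hank    | Linear Algebra
Sam     | Algorithms    
Dave    | Physics       
Jack    | Linear Algebra
Bob     | Linear Algebra
Ivan    | Linear Algebra
Helen   | Calculus      
Xander  | Calculus      


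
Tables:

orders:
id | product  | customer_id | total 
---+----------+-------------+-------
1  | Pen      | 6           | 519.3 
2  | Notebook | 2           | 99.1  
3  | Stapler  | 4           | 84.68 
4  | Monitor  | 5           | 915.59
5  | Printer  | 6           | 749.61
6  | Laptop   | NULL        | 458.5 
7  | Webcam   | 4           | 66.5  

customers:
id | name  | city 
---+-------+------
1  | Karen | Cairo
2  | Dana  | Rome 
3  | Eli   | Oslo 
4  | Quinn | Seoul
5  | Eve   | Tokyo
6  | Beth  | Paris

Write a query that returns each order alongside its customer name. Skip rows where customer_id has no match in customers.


INNER JOIN keeps only orders rows whose customer_id matches an id in customers. Walk through each order:
  - order 1 (Pen): customer_id=6 -> matches Beth
  - order 2 (Notebook): customer_id=2 -> matches Dana
  - order 3 (Stapler): customer_id=4 -> matches Quinn
  - order 4 (Monitor): customer_id=5 -> matches Eve
  - order 5 (Printer): customer_id=6 -> matches Beth
  - order 6 (Laptop): customer_id=NULL, no match -> dropped
  - order 7 (Webcam): customer_id=4 -> matches Quinn
So 1 of 7 rows is dropped.

SQL:
SELECT a.product, b.name AS customer
FROM orders a
INNER JOIN customers b ON a.customer_id = b.id

Result:
product  | customer
---------+---------
Pen      | Beth    
Notebook | Dana    
Stapler  | Quinn   
Monitor  | Eve     
Printer  | Beth    
Webcam   | Quinn   


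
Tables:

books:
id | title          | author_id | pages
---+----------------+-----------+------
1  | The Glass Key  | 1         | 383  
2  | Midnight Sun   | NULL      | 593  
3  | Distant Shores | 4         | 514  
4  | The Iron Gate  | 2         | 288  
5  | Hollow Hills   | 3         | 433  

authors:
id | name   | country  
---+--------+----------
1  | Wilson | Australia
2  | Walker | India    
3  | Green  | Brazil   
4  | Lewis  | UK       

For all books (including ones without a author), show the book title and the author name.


LEFT JOIN keeps every row from books (the left table); where author_id has no match in authors, the author columns become NULL. Walk through each book:
  - book 1 (The Glass Key): author_id=1 -> matches Wilson
  - book 2 (Midnight Sun): author_id=NULL, no match -> kept with NULL
  - book 3 (Distant Shores): author_id=4 -> matches Lewis
  - book 4 (The Iron Gate): author_id=2 -> matches Walker
  - book 5 (Hollow Hills): author_id=3 -> matches Green
All 5 rows appear; 1 has NULL author.

SQL:
SELECT a.title, b.name AS author
FROM books a
LEFT JOIN authors b ON a.author_id = b.id

Result:
title          | author
---------------+-------
The Glass Key  | Wilson
Midnight Sun   | NULL  
Distant Shores | Lewis 
The Iron Gate  | Walker
Hollow Hills   | Green 


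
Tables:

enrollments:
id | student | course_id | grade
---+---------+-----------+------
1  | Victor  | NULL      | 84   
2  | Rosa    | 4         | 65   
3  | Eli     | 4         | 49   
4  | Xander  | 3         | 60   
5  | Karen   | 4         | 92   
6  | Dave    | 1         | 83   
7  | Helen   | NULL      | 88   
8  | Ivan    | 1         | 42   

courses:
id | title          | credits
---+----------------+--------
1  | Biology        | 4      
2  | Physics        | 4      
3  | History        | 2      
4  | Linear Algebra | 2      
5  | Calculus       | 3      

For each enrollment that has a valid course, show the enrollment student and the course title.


INNER JOIN keeps only enrollments rows whose course_id matches an id in courses. Walk through each enrollment:
  - enrollment 1 (Victor): course_id=NULL, no match -> dropped
  - enrollment 2 (Rosa): course_id=4 -> matches Linear Algebra
  - enrollment 3 (Eli): course_id=4 -> matches Linear Algebra
  - enrollment 4 (Xander): course_id=3 -> matches History
  - enrollment 5 (Karen): course_id=4 -> matches Linear Algebra
  - enrollment 6 (Dave): course_id=1 -> matches Biology
  - enrollment 7 (Helen): course_id=NULL, no match -> dropped
  - enrollment 8 (Ivan): course_id=1 -> matches Biology
So 2 of 8 rows are dropped.

SQL:
SELECT a.student, b.title AS course
FROM enrollments a
INNER JOIN courses b ON a.course_id = b.id

Result:
student | course        
--------+---------------
Rosa    | Linear Algebra
Eli     | Linear Algebra
Xander  | History       
Karen   | Linear Algebra
Dave    | Biology       
Ivan    | Biology       


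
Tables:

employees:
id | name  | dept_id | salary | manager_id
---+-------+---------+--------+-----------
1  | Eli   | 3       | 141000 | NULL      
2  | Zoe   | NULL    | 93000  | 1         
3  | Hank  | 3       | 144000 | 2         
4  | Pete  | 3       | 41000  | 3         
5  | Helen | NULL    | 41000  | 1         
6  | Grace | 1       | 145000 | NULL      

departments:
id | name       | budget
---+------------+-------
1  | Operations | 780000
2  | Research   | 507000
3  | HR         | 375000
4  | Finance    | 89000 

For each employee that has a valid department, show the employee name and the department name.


INNER JOIN keeps only employees rows whose dept_id matches an id in departments. Walk through each employee:
  - employee 1 (Eli): dept_id=3 -> matches HR
  - employee 2 (Zoe): dept_id=NULL, no match -> dropped
  - employee 3 (Hank): dept_id=3 -> matches HR
  - employee 4 (Pete): dept_id=3 -> matches HR
  - employee 5 (Helen): dept_id=NULL, no match -> dropped
  - employee 6 (Grace): dept_id=1 -> matches Operations
So 2 of 6 rows are dropped.

SQL:
SELECT a.name, b.name AS department
FROM employees a
INNER JOIN departments b ON a.dept_id = b.id

Result:
name  | department
------+-----------
Eli   | HR        
Hank  | HR        
Pete  | HR        
Grace | Operations


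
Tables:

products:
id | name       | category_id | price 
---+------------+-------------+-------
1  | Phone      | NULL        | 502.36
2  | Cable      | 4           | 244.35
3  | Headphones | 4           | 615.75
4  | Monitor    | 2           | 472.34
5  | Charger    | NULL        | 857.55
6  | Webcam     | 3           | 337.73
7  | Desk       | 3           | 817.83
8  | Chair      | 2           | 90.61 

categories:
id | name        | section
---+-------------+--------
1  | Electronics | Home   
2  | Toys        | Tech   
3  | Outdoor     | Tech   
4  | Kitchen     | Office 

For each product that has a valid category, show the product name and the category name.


INNER JOIN keeps only products rows whose category_id matches an id in categories. Walk through each product:
  - product 1 (Phone): category_id=NULL, no match -> dropped
  - product 2 (Cable): category_id=4 -> matches Kitchen
  - product 3 (Headphones): category_id=4 -> matches Kitchen
  - product 4 (Monitor): category_id=2 -> matches Toys
  - product 5 (Charger): category_id=NULL, no match -> dropped
  - product 6 (Webcam): category_id=3 -> matches Outdoor
  - product 7 (Desk): category_id=3 -> matches Outdoor
  - product 8 (Chair): category_id=2 -> matches Toys
So 2 of 8 rows are dropped.

SQL:
SELECT a.name, b.name AS category
FROM products a
INNER JOIN categories b ON a.category_id = b.id

Result:
name       | category
-----------+---------
Cable      | Kitchen 
Headphones | Kitchen 
Monitor    | Toys    
Webcam     | Outdoor 
Desk       | Outdoor 
Chair      | Toys    


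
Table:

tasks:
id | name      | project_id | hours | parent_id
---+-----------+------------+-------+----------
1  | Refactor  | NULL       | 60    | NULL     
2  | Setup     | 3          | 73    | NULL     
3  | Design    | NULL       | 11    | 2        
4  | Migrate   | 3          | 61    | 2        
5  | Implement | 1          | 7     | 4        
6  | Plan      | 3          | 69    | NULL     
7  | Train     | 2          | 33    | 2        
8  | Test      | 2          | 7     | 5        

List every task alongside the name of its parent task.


This is a self-join: tasks is joined to a second copy of itself, matching each row's parent_id to another row's id. Use LEFT JOIN so rows with parent_id=NULL are kept.
  - task 1 (Refactor): parent_id=NULL -> NULL
  - task 2 (Setup): parent_id=NULL -> NULL
  - task 3 (Design): parent_id=2 -> Setup
  - task 4 (Migrate): parent_id=2 -> Setup
  - task 5 (Implement): parent_id=4 -> Migrate
  - task 6 (Plan): parent_id=NULL -> NULL
  - task 7 (Train): parent_id=2 -> Setup
  - task 8 (Test): parent_id=5 -> Implement

SQL:
SELECT a.name AS item, b.name AS parent
FROM tasks a
LEFT JOIN tasks b ON a.parent_id = b.id

Result:
item      | parent   
----------+----------
Refactor  | NULL     
Setup     | NULL     
Design    | Setup    
Migrate   | Setup    
Implement | Migrate  
Plan      | NULL     
Train     | Setup    
Test      | Implement


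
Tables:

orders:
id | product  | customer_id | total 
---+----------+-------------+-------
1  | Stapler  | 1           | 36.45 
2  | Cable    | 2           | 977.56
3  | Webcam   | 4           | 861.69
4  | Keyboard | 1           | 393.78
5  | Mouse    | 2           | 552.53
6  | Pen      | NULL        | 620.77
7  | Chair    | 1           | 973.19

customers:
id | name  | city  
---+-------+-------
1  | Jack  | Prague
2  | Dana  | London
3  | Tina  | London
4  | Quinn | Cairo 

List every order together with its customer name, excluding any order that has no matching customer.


INNER JOIN keeps only orders rows whose customer_id matches an id in customers. Walk through each order:
  - order 1 (Stapler): customer_id=1 -> matches Jack
  - order 2 (Cable): customer_id=2 -> matches Dana
  - order 3 (Webcam): customer_id=4 -> matches Quinn
  - order 4 (Keyboard): customer_id=1 -> matches Jack
  - order 5 (Mouse): customer_id=2 -> matches Dana
  - order 6 (Pen): customer_id=NULL, no match -> dropped
  - order 7 (Chair): customer_id=1 -> matches Jack
So 1 of 7 rows is dropped.

SQL:
SELECT a.product, b.name AS customer
FROM orders a
INNER JOIN customers b ON a.customer_id = b.id

Result:
product  | customer
---------+---------
Stapler  | Jack    
Cable    | Dana    
Webcam   | Quinn   
Keyboard | Jack    
Mouse    | Dana    
Chair    | Jack    


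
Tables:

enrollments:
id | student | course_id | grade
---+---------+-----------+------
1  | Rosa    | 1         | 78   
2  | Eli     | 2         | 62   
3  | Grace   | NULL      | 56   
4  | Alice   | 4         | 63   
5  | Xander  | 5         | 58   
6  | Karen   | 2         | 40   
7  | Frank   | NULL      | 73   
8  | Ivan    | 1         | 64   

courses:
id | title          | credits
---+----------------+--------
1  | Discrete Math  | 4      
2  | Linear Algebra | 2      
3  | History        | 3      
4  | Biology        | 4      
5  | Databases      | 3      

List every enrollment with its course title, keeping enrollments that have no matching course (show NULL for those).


LEFT JOIN keeps every row from enrollments (the left table); where course_id has no match in courses, the course columns become NULL. Walk through each enrollment:
  - enrollment 1 (Rosa): course_id=1 -> matches Discrete Math
  - enrollment 2 (Eli): course_id=2 -> matches Linear Algebra
  - enrollment 3 (Grace): course_id=NULL, no match -> kept with NULL
  - enrollment 4 (Alice): course_id=4 -> matches Biology
  - enrollment 5 (Xander): course_id=5 -> matches Databases
  - enrollment 6 (Karen): course_id=2 -> matches Linear Algebra
  - enrollment 7 (Frank): course_id=NULL, no match -> kept with NULL
  - enrollment 8 (Ivan): course_id=1 -> matches Discrete Math
All 8 rows appear; 2 have NULL course.

SQL:
SELECT a.student, b.title AS course
FROM enrollments a
LEFT JOIN courses b ON a.course_id = b.id

Result:
student | course        
--------+---------------
Rosa    | Discrete Math 
Eli     | Linear Algebra
Grace   | NULL          
Alice   | Biology       
Xander  | Databases     
Karen   | Linear Algebra
Frank   | NULL          
Ivan    | Discrete Math 


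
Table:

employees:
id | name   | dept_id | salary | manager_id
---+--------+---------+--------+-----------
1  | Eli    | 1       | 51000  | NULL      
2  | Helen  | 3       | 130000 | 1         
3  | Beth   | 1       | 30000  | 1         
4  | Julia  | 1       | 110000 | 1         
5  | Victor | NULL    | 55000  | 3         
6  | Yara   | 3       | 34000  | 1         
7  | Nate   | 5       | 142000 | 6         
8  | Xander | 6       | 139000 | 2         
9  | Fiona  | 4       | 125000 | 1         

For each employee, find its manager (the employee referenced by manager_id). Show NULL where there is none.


This is a self-join: employees is joined to a second copy of itself, matching each row's manager_id to another row's id. Use LEFT JOIN so rows with manager_id=NULL are kept.
  - employee 1 (Eli): manager_id=NULL -> NULL
  - employee 2 (Helen): manager_id=1 -> Eli
  - employee 3 (Beth): manager_id=1 -> Eli
  - employee 4 (Julia): manager_id=1 -> Eli
  - employee 5 (Victor): manager_id=3 -> Beth
  - employee 6 (Yara): manager_id=1 -> Eli
  - employee 7 (Nate): manager_id=6 -> Yara
  - employee 8 (Xander): manager_id=2 -> Helen
  - employee 9 (Fiona): manager_id=1 -> Eli

SQL:
SELECT a.name AS item, b.name AS manager
FROM employees a
LEFT JOIN employees b ON a.manager_id = b.id

Result:
item   | manager
-------+--------
Eli    | NULL   
Helen  | Eli    
Beth   | Eli    
Julia  | Eli    
Victor | Beth   
Yara   | Eli    
Nate   | Yara   
Xander | Helen  
Fiona  | Eli    


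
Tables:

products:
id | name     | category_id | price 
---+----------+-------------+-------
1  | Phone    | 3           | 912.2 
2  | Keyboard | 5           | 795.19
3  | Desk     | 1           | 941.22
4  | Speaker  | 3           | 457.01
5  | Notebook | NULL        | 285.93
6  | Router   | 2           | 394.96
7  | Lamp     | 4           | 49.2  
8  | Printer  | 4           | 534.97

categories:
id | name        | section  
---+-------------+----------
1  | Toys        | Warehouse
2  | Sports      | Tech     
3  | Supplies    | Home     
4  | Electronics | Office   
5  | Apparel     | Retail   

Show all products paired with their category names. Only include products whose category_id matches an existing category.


INNER JOIN keeps only products rows whose category_id matches an id in categories. Walk through each product:
  - product 1 (Phone): category_id=3 -> matches Supplies
  - product 2 (Keyboard): category_id=5 -> matches Apparel
  - product 3 (Desk): category_id=1 -> matches Toys
  - product 4 (Speaker): category_id=3 -> matches Supplies
  - product 5 (Notebook): category_id=NULL, no match -> dropped
  - product 6 (Router): category_id=2 -> matches Sports
  - product 7 (Lamp): category_id=4 -> matches Electronics
  - product 8 (Printer): category_id=4 -> matches Electronics
So 1 of 8 rows is dropped.

SQL:
SELECT a.name, b.name AS category
FROM products a
INNER JOIN categories b ON a.category_id = b.id

Result:
name     | category   
---------+------------
Phone    | Supplies   
Keyboard | Apparel    
Desk     | Toys       
Speaker  | Supplies   
Router   | Sports     
Lamp     | Electronics
Printer  | Electronics


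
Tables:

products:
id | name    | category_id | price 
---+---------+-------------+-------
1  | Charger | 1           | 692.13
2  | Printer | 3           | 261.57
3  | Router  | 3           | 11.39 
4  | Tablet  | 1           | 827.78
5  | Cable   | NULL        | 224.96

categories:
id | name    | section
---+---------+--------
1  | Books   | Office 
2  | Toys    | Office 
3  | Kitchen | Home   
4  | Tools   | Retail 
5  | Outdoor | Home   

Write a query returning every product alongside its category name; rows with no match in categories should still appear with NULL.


LEFT JOIN keeps every row from products (the left table); where category_id has no match in categories, the category columns become NULL. Walk through each product:
  - product 1 (Charger): category_id=1 -> matches Books
  - product 2 (Printer): category_id=3 -> matches Kitchen
  - product 3 (Router): category_id=3 -> matches Kitchen
  - product 4 (Tablet): category_id=1 -> matches Books
  - product 5 (Cable): category_id=NULL, no match -> kept with NULL
All 5 rows appear; 1 has NULL category.

SQL:
SELECT a.name, b.name AS category
FROM products a
LEFT JOIN categories b ON a.category_id = b.id

Result:
name    | category
--------+---------
Charger | Books   
Printer | Kitchen 
Router  | Kitchen 
Tablet  | Books   
Cable   | NULL    


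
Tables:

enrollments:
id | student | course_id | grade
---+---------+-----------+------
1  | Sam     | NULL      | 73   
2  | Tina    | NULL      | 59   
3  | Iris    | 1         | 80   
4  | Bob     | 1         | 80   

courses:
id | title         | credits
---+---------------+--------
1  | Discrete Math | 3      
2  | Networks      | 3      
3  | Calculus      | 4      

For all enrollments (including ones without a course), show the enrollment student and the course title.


LEFT JOIN keeps every row from enrollments (the left table); where course_id has no match in courses, the course columns become NULL. Walk through each enrollment:
  - enrollment 1 (Sam): course_id=NULL, no match -> kept with NULL
  - enrollment 2 (Tina): course_id=NULL, no match -> kept with NULL
  - enrollment 3 (Iris): course_id=1 -> matches Discrete Math
  - enrollment 4 (Bob): course_id=1 -> matches Discrete Math
All 4 rows appear; 2 have NULL course.

SQL:
SELECT a.student, b.title AS course
FROM enrollments a
LEFT JOIN courses b ON a.course_id = b.id

Result:
student | course       
--------+--------------
Sam     | NULL         
Tina    | NULL         
Iris    | Discrete Math
Bob     | Discrete Math


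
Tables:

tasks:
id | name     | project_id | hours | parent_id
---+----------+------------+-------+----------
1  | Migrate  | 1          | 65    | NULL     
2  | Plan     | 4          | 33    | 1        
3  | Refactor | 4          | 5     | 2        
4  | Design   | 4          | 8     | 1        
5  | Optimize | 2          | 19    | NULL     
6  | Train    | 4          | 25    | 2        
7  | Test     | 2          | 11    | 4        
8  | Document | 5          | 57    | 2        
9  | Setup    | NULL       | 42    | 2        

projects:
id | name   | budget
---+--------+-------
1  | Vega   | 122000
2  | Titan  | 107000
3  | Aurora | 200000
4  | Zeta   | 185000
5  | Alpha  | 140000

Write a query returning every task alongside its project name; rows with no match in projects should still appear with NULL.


LEFT JOIN keeps every row from tasks (the left table); where project_id has no match in projects, the project columns become NULL. Walk through each task:
  - task 1 (Migrate): project_id=1 -> matches Vega
  - task 2 (Plan): project_id=4 -> matches Zeta
  - task 3 (Refactor): project_id=4 -> matches Zeta
  - task 4 (Design): project_id=4 -> matches Zeta
  - task 5 (Optimize): project_id=2 -> matches Titan
  - task 6 (Train): project_id=4 -> matches Zeta
  - task 7 (Test): project_id=2 -> matches Titan
  - task 8 (Document): project_id=5 -> matches Alpha
  - task 9 (Setup): project_id=NULL, no match -> kept with NULL
All 9 rows appear; 1 has NULL project.

SQL:
SELECT a.name, b.name AS project
FROM tasks a
LEFT JOIN projects b ON a.project_id = b.id

Result:
name     | project
---------+--------
Migrate  | Vega   
Plan     | Zeta   
Refactor | Zeta   
Design   | Zeta   
Optimize | Titan  
Train    | Zeta   
Test     | Titan  
Document | Alpha  
Setup    | NULL   


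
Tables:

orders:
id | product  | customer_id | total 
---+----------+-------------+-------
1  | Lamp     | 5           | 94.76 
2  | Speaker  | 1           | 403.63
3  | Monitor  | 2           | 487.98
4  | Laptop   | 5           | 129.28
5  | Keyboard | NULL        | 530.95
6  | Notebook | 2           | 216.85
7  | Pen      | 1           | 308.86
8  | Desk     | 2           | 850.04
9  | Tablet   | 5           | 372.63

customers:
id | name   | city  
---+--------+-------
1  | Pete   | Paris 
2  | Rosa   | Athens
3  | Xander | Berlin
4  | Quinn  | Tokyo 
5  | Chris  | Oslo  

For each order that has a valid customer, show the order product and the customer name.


INNER JOIN keeps only orders rows whose customer_id matches an id in customers. Walk through each order:
  - order 1 (Lamp): customer_id=5 -> matches Chris
  - order 2 (Speaker): customer_id=1 -> matches Pete
  - order 3 (Monitor): customer_id=2 -> matches Rosa
  - order 4 (Laptop): customer_id=5 -> matches Chris
  - order 5 (Keyboard): customer_id=NULL, no match -> dropped
  - order 6 (Notebook): customer_id=2 -> matches Rosa
  - order 7 (Pen): customer_id=1 -> matches Pete
  - order 8 (Desk): customer_id=2 -> matches Rosa
  - order 9 (Tablet): customer_id=5 -> matches Chris
So 1 of 9 rows is dropped.

SQL:
SELECT a.product, b.name AS customer
FROM orders a
INNER JOIN customers b ON a.customer_id = b.id

Result:
product  | customer
---------+---------
Lamp     | Chris   
Speaker  | Pete    
Monitor  | Rosa    
Laptop   | Chris   
Notebook | Rosa    
Pen      | Pete    
Desk     | Rosa    
Tablet   | Chris   


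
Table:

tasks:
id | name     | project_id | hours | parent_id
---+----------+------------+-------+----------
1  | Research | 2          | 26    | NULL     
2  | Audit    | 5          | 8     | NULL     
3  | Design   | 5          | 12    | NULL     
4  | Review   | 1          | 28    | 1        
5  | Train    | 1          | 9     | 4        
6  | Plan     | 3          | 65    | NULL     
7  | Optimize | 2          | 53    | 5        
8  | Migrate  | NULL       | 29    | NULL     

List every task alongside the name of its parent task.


This is a self-join: tasks is joined to a second copy of itself, matching each row's parent_id to another row's id. Use LEFT JOIN so rows with parent_id=NULL are kept.
  - task 1 (Research): parent_id=NULL -> NULL
  - task 2 (Audit): parent_id=NULL -> NULL
  - task 3 (Design): parent_id=NULL -> NULL
  - task 4 (Review): parent_id=1 -> Research
  - task 5 (Train): parent_id=4 -> Review
  - task 6 (Plan): parent_id=NULL -> NULL
  - task 7 (Optimize): parent_id=5 -> Train
  - task 8 (Migrate): parent_id=NULL -> NULL

SQL:
SELECT a.name AS item, b.name AS parent
FROM tasks a
LEFT JOIN tasks b ON a.parent_id = b.id

Result:
item     | parent  
---------+---------
Research | NULL    
Audit    | NULL    
Design   | NULL    
Review   | Research
Train    | Review  
Plan     | NULL    
Optimize | Train   
Migrate  | NULL    


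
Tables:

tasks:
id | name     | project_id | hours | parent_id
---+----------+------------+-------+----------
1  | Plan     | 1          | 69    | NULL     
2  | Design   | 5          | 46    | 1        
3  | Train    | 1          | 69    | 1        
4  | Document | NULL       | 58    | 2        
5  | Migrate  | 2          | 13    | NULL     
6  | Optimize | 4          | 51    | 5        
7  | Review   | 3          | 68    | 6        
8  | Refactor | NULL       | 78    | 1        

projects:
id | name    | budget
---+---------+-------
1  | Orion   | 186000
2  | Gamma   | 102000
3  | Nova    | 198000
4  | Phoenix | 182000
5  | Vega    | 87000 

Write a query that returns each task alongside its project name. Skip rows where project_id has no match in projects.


INNER JOIN keeps only tasks rows whose project_id matches an id in projects. Walk through each task:
  - task 1 (Plan): project_id=1 -> matches Orion
  - task 2 (Design): project_id=5 -> matches Vega
  - task 3 (Train): project_id=1 -> matches Orion
  - task 4 (Document): project_id=NULL, no match -> dropped
  - task 5 (Migrate): project_id=2 -> matches Gamma
  - task 6 (Optimize): project_id=4 -> matches Phoenix
  - task 7 (Review): project_id=3 -> matches Nova
  - task 8 (Refactor): project_id=NULL, no match -> dropped
So 2 of 8 rows are dropped.

SQL:
SELECT a.name, b.name AS project
FROM tasks a
INNER JOIN projects b ON a.project_id = b.id

Result:
name     | project
---------+--------
Plan     | Orion  
Design   | Vega   
Train    | Orion  
Migrate  | Gamma  
Optimize | Phoenix
Review   | Nova   
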